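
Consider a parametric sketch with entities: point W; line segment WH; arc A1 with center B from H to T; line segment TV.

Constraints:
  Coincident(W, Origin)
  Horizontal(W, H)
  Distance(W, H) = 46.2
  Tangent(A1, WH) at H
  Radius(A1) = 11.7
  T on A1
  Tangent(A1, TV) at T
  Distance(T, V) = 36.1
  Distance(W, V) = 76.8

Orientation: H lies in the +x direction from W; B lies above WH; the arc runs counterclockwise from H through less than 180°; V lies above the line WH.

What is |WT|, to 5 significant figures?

58.831

W is at the origin; WH is horizontal with |WH| = 46.2 and H on the +x side, so H = (46.200, 0.0000). Since A1 is tangent to WH there, BH ⟂ WH, so B = H + (0, 11.7) = (46.200, 11.700). Since BT ⟂ TV (tangency), |BV| = √(11.7² + 36.1²) = 37.949 regardless of where T sits on A1. So V lies on both circle(W, 76.8) and circle(B, 37.949); the above-WH intersection is V = (61.019, 46.635). T is the foot of the tangent from V: T = (57.855, 10.674).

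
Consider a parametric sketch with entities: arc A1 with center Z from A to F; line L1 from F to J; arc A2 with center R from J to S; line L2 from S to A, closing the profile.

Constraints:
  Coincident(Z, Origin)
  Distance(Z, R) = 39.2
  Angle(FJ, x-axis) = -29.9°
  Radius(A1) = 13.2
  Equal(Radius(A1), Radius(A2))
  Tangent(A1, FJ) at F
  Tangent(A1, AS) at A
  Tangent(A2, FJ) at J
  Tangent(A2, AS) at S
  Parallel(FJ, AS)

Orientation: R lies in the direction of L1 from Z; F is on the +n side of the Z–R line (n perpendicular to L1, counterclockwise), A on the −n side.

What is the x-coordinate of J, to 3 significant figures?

40.6

The slot axis is L1's direction at -29.9°, so u = (cos -29.9°, sin -29.9°) = (0.867, -0.498) and n = (−sin -29.9°, cos -29.9°) = (0.498, 0.867). Z is at the origin and R lies 39.2 along u from Z, so R = 39.2·u = (34.0, -19.5). Tangency of A1 to both parallel lines with radius 13.2 puts F and A at Z ± 13.2·n: F = (6.58, 11.4), A = (-6.58, -11.4). Equal radii place J and S the same way about R: J = R + 13.2·n = (40.6, -8.10), S = R − 13.2·n = (27.4, -31.0). So J.x = 40.6.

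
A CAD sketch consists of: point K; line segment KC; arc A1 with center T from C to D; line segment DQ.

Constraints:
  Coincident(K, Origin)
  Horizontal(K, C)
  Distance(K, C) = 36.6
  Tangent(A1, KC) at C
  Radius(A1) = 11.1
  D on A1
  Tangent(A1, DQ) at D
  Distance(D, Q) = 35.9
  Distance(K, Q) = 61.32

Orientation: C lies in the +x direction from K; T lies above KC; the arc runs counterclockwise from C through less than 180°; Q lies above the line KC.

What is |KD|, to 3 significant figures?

49.3

Checks: |KC| = 36.60 ✓; |TD| = 11.10 ✓; ∠(TD, DQ) = 90.00° ✓; |DQ| = 35.90 ✓; |KQ| = 61.32 ✓.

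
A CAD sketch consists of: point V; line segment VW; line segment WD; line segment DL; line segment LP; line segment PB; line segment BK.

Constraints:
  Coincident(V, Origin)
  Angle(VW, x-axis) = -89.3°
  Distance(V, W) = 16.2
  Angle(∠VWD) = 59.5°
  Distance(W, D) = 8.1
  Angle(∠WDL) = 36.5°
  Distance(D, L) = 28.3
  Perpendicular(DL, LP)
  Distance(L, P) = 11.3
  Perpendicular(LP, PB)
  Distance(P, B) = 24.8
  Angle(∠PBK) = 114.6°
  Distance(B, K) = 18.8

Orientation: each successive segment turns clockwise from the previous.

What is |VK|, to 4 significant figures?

13.68

V is at the origin; VW runs at -89.3° with length 16.2, so W = (0.1979, -16.20). ∠VWD = 59.5° gives WD at 150.2° from the x-axis; with |WD| = 8.1, D = (-6.831, -12.17). ∠WDL = 36.5° gives DL at 6.700° from the x-axis; with |DL| = 28.3, L = (21.28, -8.872). DL ⟂ LP, so LP runs at -83.30°; with |LP| = 11.3, P = (22.59, -20.09). LP is perpendicular to PB, so PB runs at -173.3°; with |PB| = 24.8, B = (-2.037, -22.99). ∠PBK = 114.6° gives BK at 121.3° from the x-axis; with |BK| = 18.8, K = (-11.80, -6.924). Then |VK| = |K − V| = 13.68.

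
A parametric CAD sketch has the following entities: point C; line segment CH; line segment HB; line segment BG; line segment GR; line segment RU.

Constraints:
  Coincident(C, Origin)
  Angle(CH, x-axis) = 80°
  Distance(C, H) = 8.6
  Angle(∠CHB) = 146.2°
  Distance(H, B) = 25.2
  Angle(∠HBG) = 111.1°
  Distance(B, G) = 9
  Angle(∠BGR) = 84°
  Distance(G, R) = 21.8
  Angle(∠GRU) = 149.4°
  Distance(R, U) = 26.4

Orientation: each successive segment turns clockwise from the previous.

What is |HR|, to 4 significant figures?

15.90

∠HBG = 111.1° gives BG at -22.70° from the x-axis; with |BG| = 9.0, G = (27.24, 23.18). ∠BGR = 84.0° gives GR at -118.7° from the x-axis; with |GR| = 21.8, R = (16.77, 4.063). Then |HR| = |R − H| = 15.90.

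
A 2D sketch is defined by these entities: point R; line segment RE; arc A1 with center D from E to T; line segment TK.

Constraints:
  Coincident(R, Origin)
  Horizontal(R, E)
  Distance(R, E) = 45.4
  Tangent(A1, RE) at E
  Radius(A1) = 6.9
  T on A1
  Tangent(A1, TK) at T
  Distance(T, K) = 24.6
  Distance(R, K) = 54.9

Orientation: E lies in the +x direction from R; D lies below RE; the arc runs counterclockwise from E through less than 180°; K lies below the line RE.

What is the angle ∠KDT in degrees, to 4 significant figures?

74.33°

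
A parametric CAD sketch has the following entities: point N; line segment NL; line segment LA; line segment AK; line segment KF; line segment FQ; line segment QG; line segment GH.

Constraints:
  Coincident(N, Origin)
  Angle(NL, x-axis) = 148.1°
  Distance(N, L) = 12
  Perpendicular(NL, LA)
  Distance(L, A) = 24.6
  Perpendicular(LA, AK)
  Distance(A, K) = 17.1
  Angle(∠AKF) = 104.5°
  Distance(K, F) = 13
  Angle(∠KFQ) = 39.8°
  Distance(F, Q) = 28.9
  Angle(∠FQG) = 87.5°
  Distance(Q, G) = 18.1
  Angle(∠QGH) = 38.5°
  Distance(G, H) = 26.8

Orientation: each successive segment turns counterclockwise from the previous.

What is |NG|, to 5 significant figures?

43.280

N is at the origin; NL runs at 148.1° with length 12.0, so L = (-10.188, 6.3413). NL is perpendicular to LA, so LA runs at -121.90°; with |LA| = 24.6, A = (-23.187, -14.543). LA ⟂ AK, so AK runs at -31.900°; with |AK| = 17.1, K = (-8.6698, -23.580). ∠AKF = 104.5° gives KF at 43.600° from the x-axis; with |KF| = 13.0, F = (0.74441, -14.615). ∠KFQ = 39.8° gives FQ at -176.20° from the x-axis; with |FQ| = 28.9, Q = (-28.092, -16.530). ∠FQG = 87.5° gives QG at -83.700° from the x-axis; with |QG| = 18.1, G = (-26.106, -34.521). Then |NG| = |G − N| = 43.280.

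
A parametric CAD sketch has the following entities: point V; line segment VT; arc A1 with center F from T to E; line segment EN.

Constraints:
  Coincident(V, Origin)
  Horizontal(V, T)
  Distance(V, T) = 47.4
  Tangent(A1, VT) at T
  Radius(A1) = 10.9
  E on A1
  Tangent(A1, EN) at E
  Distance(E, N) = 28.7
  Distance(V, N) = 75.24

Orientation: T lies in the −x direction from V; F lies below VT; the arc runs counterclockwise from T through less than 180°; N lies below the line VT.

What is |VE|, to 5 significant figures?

58.235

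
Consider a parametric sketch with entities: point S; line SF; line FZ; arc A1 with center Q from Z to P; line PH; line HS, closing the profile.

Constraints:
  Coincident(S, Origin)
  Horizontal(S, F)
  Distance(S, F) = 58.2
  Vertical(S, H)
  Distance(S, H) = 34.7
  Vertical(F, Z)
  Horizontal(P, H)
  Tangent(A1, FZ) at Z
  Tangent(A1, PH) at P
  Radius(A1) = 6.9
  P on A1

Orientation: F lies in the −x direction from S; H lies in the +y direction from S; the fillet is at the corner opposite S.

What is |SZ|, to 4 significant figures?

64.50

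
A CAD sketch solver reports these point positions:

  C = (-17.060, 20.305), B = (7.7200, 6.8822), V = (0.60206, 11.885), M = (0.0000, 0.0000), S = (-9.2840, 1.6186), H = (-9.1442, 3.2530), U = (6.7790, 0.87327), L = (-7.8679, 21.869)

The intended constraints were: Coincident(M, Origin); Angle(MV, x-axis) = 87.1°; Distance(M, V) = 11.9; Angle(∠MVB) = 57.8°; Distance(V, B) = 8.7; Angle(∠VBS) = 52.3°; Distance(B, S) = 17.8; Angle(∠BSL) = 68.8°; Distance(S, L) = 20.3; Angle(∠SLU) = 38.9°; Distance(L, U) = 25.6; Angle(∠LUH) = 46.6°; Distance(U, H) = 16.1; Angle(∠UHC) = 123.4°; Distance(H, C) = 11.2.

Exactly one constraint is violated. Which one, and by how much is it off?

Distance(H, C) = 11.2 — off by 7.60.

M = (0.00, 0.00) ✓; MV at 87.10° ✓; |MV| = 11.90 ✓; ∠MVB = 57.80° ✓; |VB| = 8.700 ✓; ∠VBS = 52.30° ✓; |BS| = 17.80 ✓; ∠BSL = 68.80° ✓; |SL| = 20.30 ✓; ∠SLU = 38.90° ✓; |LU| = 25.60 ✓; ∠LUH = 46.60° ✓; |UH| = 16.10 ✓; ∠UHC = 123.4° ✓; |HC| = 18.80 ✗.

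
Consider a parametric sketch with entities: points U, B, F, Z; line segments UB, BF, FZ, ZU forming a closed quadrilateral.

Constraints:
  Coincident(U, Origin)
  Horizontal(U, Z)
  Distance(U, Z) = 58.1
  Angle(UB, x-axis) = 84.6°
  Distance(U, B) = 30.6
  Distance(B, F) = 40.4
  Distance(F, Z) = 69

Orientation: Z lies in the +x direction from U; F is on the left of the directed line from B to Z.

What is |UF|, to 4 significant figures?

68.12

U is at the origin; U and Z share the same y with |UZ| = 58.1 and Z in +x, so Z = (58.1, 0). UB runs at 84.6° with |UB| = 30.6, so B = (2.880, 30.46). F is determined by |BF| = 40.4 and |FZ| = 69.0 together: it lies at the intersection of circle(B, 40.4) and circle(Z, 69.0). With |BZ| = 63.07, the foot of the radical line on BZ is 6.727 from B and the perpendicular offset is √(40.4² − 6.727²) = 39.84. Taking the left-of-BZ solution: F = (28.01, 62.09).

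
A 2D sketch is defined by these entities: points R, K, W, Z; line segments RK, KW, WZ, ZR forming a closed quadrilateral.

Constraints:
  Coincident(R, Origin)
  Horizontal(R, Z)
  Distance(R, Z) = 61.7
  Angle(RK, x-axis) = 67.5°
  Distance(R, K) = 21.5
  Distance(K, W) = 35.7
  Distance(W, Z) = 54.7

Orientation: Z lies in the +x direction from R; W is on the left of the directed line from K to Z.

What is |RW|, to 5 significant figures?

56.382

Checks: |KW| = 35.70 ✓; |WZ| = 54.70 ✓.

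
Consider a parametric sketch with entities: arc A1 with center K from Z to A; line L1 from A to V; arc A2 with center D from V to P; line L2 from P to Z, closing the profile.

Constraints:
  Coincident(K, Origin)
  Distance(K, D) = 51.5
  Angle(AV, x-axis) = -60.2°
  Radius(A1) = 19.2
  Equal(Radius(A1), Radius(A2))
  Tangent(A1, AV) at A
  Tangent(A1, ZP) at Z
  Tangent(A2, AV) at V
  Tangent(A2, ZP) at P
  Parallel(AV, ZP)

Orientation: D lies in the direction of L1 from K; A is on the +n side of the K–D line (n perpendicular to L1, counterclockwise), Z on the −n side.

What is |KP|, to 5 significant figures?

54.963

The slot axis is L1's direction at -60.2°, so u = (cos -60.2°, sin -60.2°) = (0.49697, -0.86777) and n = (−sin -60.2°, cos -60.2°) = (0.86777, 0.49697). K is at the origin and D lies 51.5 along u from K, so D = 51.5·u = (25.594, -44.690). Tangency of A1 to both parallel lines with radius 19.2 puts A and Z at K ± 19.2·n: A = (16.661, 9.5419), Z = (-16.661, -9.5419). Equal radii place V and P the same way about D: V = D + 19.2·n = (42.255, -35.148), P = D − 19.2·n = (8.9331, -54.232). Then |KP| = |P − K| = 54.963.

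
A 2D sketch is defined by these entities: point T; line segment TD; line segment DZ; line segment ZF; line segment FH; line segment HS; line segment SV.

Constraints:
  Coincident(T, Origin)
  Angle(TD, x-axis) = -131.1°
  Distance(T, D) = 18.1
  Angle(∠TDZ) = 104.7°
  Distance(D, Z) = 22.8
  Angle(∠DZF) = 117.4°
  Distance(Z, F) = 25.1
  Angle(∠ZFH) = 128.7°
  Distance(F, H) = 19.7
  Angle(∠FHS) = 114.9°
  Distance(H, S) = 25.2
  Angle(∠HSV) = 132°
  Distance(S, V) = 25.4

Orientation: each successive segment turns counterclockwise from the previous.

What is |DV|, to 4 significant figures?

27.42

T is at the origin; TD runs at -131.1° with length 18.1, so D = (-11.90, -13.64). ∠TDZ = 104.7° gives DZ at -55.80° from the x-axis; with |DZ| = 22.8, Z = (0.9170, -32.50). ∠DZF = 117.4° gives ZF at 6.800° from the x-axis; with |ZF| = 25.1, F = (25.84, -29.52). ∠ZFH = 128.7° gives FH at 58.10° from the x-axis; with |FH| = 19.7, H = (36.25, -12.80). ∠FHS = 114.9° gives HS at 123.2° from the x-axis; with |HS| = 25.2, S = (22.45, 8.286). ∠HSV = 132.0° gives SV at 171.2° from the x-axis; with |SV| = 25.4, V = (-2.649, 12.17). Then |DV| = |V − D| = 27.42.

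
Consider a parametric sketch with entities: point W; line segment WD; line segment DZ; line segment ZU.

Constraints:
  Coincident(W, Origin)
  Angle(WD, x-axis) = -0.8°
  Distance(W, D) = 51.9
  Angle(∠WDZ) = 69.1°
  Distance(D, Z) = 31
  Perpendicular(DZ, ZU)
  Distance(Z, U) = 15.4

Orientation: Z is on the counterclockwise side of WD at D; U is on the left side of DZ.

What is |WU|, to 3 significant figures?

35.4

W is at the origin; WD runs at -0.8° with length 51.9, so D = 51.9·(cos -0.8°, sin -0.8°) = (51.9, -0.725). ∠WDZ = 69.1°, so DZ runs at -0.8° + (180° − 69.1°) = 110° from the x-axis; with |DZ| = 31.0, Z = D + 31.0·(cos 110°, sin 110°) = (41.2, 28.4). DZ is perpendicular to ZU; with |ZU| = 15.4 on the left of DZ, U = Z + 15.4·(-0.939, -0.344) = (26.8, 23.1). Then |WU| = |U − W| = 35.4.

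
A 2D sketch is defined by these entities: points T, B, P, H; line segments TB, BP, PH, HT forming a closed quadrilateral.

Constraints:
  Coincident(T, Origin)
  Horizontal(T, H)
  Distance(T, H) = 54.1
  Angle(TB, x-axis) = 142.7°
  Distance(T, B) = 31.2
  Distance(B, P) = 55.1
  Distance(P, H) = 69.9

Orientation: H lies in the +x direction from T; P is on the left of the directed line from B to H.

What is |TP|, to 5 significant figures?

59.348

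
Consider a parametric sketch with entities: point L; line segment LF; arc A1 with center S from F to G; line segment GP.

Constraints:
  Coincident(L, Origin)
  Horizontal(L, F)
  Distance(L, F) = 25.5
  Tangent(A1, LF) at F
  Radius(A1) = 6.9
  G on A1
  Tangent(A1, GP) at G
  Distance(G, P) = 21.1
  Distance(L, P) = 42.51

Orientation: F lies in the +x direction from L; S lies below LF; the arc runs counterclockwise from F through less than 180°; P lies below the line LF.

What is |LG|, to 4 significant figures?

22.59

L is at the origin; LF is horizontal with |LF| = 25.5 and F on the +x side, so F = (25.50, 0.000). A1 meets LF tangentially, so SF is at right angles to LF, so S = F + (0, -6.9) = (25.50, -6.900). Since SG ⟂ GP (tangency), |SP| = √(6.9² + 21.1²) = 22.20 regardless of where G sits on A1. So P lies on both circle(L, 42.51) and circle(S, 22.20); the below-LF intersection is P = (31.83, -28.18). G is the foot of the tangent from P: G = (19.83, -10.83).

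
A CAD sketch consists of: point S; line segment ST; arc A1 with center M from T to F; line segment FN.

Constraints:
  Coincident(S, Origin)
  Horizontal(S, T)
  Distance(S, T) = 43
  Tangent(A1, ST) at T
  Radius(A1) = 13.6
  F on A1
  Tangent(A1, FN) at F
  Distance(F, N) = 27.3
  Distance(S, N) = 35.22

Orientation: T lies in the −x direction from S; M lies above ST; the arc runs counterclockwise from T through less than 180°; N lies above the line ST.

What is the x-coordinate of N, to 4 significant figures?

-17.61

Checks: |MF| = 13.60 ✓; ∠(MF, FN) = 90.00° ✓; |FN| = 27.30 ✓; |SN| = 35.22 ✓.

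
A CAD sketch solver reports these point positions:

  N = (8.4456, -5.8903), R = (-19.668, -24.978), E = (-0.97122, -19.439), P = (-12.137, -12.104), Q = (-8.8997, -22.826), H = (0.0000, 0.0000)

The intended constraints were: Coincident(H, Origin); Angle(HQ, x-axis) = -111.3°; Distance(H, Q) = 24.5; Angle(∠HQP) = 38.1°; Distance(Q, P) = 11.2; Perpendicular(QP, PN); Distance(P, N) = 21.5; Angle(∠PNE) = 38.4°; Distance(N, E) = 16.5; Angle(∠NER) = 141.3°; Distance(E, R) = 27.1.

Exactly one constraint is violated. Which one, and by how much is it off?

Distance(E, R) = 27.1 — off by 7.60.

H = (0.00, 0.00) ✓; HQ at -111.3° ✓; |HQ| = 24.50 ✓; ∠HQP = 38.10° ✓; |QP| = 11.20 ✓; ∠(QP, PN) = 90.00° ✓; |PN| = 21.50 ✓; ∠PNE = 38.40° ✓; |NE| = 16.50 ✓; ∠NER = 141.3° ✓; |ER| = 19.50 ✗.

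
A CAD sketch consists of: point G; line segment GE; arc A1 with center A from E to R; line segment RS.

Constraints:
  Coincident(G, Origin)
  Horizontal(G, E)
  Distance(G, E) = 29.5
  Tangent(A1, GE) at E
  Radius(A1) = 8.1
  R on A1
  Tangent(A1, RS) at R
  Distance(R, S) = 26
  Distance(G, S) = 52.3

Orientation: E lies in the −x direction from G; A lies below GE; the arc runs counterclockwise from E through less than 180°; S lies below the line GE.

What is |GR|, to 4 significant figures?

38.22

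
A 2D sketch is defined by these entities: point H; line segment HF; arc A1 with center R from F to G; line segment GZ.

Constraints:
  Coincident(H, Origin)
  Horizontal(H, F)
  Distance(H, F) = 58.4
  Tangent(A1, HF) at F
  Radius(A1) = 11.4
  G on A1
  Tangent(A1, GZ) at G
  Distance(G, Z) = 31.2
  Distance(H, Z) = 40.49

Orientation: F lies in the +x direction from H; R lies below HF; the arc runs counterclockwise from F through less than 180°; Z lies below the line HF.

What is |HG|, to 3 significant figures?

49.9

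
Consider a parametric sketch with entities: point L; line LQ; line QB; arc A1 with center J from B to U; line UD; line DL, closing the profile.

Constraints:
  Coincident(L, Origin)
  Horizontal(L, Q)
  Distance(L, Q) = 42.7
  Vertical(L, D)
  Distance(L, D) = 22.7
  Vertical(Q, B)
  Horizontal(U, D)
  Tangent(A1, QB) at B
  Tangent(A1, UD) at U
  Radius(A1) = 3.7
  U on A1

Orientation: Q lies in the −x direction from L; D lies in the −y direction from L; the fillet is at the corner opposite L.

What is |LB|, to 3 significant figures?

46.7

The virtual corner opposite L is at (-42.7, -22.7). The tangent condition forces JB to be normal to QB and since A1 is tangent to UD there, JU ⟂ UD, with radius 3.7, so the center J sits 3.7 in from both sides at J = (-39.0, -19.0). That places the tangent points at B = (-42.7, -19.0) on QB and U = (-39.0, -22.7) on UD. Then |LB| = |B − L| = 46.7.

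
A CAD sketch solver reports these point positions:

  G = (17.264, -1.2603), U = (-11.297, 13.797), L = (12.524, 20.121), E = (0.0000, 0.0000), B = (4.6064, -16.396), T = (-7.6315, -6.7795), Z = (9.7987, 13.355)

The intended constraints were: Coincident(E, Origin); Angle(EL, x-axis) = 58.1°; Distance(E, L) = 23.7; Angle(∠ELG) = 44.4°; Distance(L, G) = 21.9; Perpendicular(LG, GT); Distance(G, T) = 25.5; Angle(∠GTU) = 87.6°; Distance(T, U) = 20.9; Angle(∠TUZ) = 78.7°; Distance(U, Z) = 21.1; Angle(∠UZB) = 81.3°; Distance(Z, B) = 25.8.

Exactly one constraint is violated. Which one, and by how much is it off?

Distance(Z, B) = 25.8 — off by 4.40.

E = (0.00, 0.00) ✓; EL at 58.10° ✓; |EL| = 23.70 ✓; ∠ELG = 44.40° ✓; |LG| = 21.90 ✓; ∠(LG, GT) = 90.00° ✓; |GT| = 25.50 ✓; ∠GTU = 87.60° ✓; |TU| = 20.90 ✓; ∠TUZ = 78.70° ✓; |UZ| = 21.10 ✓; ∠UZB = 81.30° ✓; |ZB| = 30.20 ✗.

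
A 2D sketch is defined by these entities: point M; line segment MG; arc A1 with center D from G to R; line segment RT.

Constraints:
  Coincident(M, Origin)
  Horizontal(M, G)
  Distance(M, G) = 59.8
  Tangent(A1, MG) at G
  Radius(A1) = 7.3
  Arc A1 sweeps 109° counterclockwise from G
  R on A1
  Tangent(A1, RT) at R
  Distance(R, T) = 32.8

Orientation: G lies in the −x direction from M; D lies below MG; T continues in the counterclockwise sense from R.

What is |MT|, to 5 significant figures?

69.241

M is at the origin; M and G share the same y with |MG| = 59.8 and G on the −x side, so G = (-59.800, 0.0000). A1 meets MG tangentially, so DG is at right angles to MG, so D = G + (0, -7.3) = (-59.800, -7.3000). On A1, G sits at bearing 90° from D; a 109° counterclockwise sweep puts R at bearing 199°, so R = D + 7.3·(cos 199°, sin 199°) = (-66.702, -9.6766). Since A1 is tangent to RT there, DR ⟂ RT, so RT runs along (−sin 199°, cos 199°); with |RT| = 32.8, T = (-56.024, -40.690). Then |MT| = |T − M| = 69.241.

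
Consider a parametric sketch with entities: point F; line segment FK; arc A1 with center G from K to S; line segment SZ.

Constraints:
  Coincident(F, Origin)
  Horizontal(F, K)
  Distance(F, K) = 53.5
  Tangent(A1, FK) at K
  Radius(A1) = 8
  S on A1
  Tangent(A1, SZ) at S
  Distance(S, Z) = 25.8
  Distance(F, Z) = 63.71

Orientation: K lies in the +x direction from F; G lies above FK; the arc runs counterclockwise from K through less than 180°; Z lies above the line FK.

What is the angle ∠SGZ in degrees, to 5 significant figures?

72.773°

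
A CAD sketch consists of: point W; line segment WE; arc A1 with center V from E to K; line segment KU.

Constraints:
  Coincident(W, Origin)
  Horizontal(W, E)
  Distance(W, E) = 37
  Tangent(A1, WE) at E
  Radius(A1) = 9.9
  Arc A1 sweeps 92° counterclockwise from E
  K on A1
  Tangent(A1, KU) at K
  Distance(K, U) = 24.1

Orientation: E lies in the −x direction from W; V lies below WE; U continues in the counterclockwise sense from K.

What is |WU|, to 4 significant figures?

57.44

W is at the origin; W and E share the same y with |WE| = 37.0 and E on the −x side, so E = (-37.00, 0.000). Tangency of A1 to WE means the radius VE is perpendicular to WE, so V = E + (0, -9.9) = (-37.00, -9.900). On A1, E sits at bearing 90° from V; a 92° counterclockwise sweep puts K at bearing 182°, so K = V + 9.9·(cos 182°, sin 182°) = (-46.89, -10.25). Tangency of A1 to KU means the radius VK is perpendicular to KU, so KU runs along (−sin 182°, cos 182°); with |KU| = 24.1, U = (-46.05, -34.33). Then |WU| = |U − W| = 57.44.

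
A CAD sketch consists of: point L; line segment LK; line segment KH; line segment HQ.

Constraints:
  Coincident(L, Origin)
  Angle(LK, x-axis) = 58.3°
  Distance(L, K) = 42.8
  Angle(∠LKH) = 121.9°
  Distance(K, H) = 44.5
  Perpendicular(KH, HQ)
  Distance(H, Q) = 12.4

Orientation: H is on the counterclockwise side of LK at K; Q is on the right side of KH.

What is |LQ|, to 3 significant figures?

82.9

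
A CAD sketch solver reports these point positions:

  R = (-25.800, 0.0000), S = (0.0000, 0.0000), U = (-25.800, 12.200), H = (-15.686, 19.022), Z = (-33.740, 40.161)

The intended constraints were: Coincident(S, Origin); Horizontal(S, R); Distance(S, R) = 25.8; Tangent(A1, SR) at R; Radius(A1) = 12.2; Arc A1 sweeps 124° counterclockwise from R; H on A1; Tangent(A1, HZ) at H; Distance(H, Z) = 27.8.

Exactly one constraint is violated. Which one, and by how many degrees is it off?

Tangent(A1, HZ) at H — off by 6.50°.

S = (0.00, 0.00) ✓; S.y = 0.00, R.y = 0.00 ✓; |SR| = 25.80 ✓; ∠(UR, RS) = 90.00° ✓; |UR| = 12.20 ✓; bearing(U→H) − bearing(U→R) = 124.0° ✓; |UH| = 12.20 ✓; ∠(UH, HZ) = 83.50° ✗; |HZ| = 27.80 ✓.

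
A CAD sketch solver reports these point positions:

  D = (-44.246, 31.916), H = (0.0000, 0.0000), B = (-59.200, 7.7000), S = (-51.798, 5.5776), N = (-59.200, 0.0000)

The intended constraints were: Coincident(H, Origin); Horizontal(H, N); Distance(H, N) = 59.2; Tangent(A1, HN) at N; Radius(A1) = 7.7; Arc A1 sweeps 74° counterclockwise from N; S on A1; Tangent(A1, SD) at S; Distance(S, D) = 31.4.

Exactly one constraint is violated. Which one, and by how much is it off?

Distance(S, D) = 31.4 — off by 4.00.

H = (0.00, 0.00) ✓; H.y = 0.00, N.y = 0.00 ✓; |HN| = 59.20 ✓; ∠(BN, NH) = 90.00° ✓; |BN| = 7.700 ✓; bearing(B→S) − bearing(B→N) = 74.00° ✓; |BS| = 7.700 ✓; ∠(BS, SD) = 90.00° ✓; |SD| = 27.40 ✗.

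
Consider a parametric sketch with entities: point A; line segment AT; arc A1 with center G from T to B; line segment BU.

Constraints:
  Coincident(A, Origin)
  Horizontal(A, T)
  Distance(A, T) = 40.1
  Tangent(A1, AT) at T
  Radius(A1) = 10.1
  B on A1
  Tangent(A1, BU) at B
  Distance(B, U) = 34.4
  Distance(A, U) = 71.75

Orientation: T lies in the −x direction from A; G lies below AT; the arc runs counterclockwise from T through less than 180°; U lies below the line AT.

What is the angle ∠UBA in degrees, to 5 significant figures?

114.40°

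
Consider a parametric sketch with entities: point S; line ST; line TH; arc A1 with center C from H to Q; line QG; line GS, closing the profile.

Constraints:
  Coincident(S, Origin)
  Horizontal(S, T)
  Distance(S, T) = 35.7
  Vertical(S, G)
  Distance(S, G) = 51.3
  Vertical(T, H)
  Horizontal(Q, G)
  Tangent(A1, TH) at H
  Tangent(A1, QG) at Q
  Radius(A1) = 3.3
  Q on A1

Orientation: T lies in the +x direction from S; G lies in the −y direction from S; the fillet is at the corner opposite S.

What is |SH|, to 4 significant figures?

59.82

S is at the origin; S and T share the same y with |ST| = 35.7 and T on the +x side, so T = (35.70, 0.000). S and G share the same x with |SG| = 51.3 and G on the −y side, so G = (0.000, -51.30). The virtual corner opposite S is at (35.70, -51.30). The tangent condition forces CH to be normal to TH and since A1 is tangent to QG there, CQ ⟂ QG, with radius 3.3, so the center C sits 3.3 in from both sides at C = (32.40, -48.00). That places the tangent points at H = (35.70, -48.00) on TH and Q = (32.40, -51.30) on QG. Then |SH| = |H − S| = 59.82.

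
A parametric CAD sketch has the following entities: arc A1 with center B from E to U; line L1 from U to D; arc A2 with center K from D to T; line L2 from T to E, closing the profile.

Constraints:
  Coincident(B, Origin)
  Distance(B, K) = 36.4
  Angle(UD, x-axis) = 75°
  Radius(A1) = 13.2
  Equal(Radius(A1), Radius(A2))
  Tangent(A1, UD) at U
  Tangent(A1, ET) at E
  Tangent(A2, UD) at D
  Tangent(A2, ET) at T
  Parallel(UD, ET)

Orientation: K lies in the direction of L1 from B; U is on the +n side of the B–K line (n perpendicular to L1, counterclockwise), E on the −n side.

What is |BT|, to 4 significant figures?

38.72

The slot axis is L1's direction at 75.0°, so u = (cos 75.0°, sin 75.0°) = (0.2588, 0.9659) and n = (−sin 75.0°, cos 75.0°) = (-0.9659, 0.2588). B is at the origin and K lies 36.4 along u from B, so K = 36.4·u = (9.421, 35.16). Tangency of A1 to both parallel lines with radius 13.2 puts U and E at B ± 13.2·n: U = (-12.75, 3.416), E = (12.75, -3.416). Equal radii place D and T the same way about K: D = K + 13.2·n = (-3.329, 38.58), T = K − 13.2·n = (22.17, 31.74). Then |BT| = |T − B| = 38.72.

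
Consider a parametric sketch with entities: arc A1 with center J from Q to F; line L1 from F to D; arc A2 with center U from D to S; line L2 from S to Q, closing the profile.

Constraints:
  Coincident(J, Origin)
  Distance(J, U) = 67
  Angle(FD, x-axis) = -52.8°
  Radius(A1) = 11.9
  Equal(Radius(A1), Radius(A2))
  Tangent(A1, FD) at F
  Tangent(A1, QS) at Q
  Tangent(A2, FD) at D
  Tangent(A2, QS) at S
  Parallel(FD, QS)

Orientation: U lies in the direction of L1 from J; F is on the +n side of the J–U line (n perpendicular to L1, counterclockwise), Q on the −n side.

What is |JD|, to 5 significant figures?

68.049

Tangency of A1 to both parallel lines with radius 11.9 puts F and Q at J ± 11.9·n: F = (9.4787, 7.1947), Q = (-9.4787, -7.1947). Equal radii place D and S the same way about U: D = U + 11.9·n = (49.987, -46.173), S = U − 11.9·n = (31.029, -60.562). Then |JD| = |D − J| = 68.049.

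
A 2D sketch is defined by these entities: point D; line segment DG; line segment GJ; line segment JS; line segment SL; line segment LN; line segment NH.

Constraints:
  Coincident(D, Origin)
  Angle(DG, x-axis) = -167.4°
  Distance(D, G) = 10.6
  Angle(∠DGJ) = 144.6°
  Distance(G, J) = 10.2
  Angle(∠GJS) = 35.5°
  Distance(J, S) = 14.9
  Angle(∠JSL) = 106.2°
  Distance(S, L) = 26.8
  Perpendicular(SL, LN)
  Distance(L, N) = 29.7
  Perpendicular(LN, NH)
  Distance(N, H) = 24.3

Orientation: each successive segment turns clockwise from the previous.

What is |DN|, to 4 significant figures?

37.63

D is at the origin; DG runs at -167.4° with length 10.6, so G = (-10.34, -2.312). ∠DGJ = 144.6° gives GJ at 157.2° from the x-axis; with |GJ| = 10.2, J = (-19.75, 1.640). ∠GJS = 35.5° gives JS at 12.70° from the x-axis; with |JS| = 14.9, S = (-5.212, 4.916). ∠JSL = 106.2° gives SL at -61.10° from the x-axis; with |SL| = 26.8, L = (7.740, -18.55). SL ⟂ LN, so LN runs at -151.1°; with |LN| = 29.7, N = (-18.26, -32.90). Then |DN| = |N − D| = 37.63.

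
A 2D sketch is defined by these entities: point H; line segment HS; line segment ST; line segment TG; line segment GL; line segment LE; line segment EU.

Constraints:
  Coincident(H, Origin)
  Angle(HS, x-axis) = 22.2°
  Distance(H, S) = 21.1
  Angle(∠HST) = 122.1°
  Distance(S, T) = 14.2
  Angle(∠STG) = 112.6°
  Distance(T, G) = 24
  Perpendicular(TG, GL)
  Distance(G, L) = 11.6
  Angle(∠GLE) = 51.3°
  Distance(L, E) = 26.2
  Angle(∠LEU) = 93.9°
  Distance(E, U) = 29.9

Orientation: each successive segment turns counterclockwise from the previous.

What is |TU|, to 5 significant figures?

35.854

H is at the origin; HS runs at 22.2° with length 21.1, so S = (19.536, 7.9724). ∠HST = 122.1° gives ST at 80.100° from the x-axis; with |ST| = 14.2, T = (21.977, 21.961). ∠STG = 112.6° gives TG at 147.50° from the x-axis; with |TG| = 24.0, G = (1.7359, 34.856). TG ⟂ GL, so GL runs at -122.50°; with |GL| = 11.6, L = (-4.4968, 25.073). ∠GLE = 51.3° gives LE at 6.2000° from the x-axis; with |LE| = 26.2, E = (21.550, 27.902). ∠LEU = 93.9° gives EU at 92.300° from the x-axis; with |EU| = 29.9, U = (20.350, 57.778). Then |TU| = |U − T| = 35.854.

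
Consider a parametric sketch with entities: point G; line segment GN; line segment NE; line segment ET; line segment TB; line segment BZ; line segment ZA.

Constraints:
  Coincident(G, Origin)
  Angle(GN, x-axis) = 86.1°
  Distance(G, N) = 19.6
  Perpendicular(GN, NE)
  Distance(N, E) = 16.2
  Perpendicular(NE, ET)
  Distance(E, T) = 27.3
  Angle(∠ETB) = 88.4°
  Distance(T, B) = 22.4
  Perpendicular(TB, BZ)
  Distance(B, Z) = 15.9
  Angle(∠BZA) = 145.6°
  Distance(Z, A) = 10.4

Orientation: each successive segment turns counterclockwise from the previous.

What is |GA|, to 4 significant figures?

17.24

TB ⟂ BZ, so BZ runs at 87.70°; with |BZ| = 15.9, Z = (6.334, 8.408). ∠BZA = 145.6° gives ZA at 122.1° from the x-axis; with |ZA| = 10.4, A = (0.8073, 17.22). Then |GA| = |A − G| = 17.24.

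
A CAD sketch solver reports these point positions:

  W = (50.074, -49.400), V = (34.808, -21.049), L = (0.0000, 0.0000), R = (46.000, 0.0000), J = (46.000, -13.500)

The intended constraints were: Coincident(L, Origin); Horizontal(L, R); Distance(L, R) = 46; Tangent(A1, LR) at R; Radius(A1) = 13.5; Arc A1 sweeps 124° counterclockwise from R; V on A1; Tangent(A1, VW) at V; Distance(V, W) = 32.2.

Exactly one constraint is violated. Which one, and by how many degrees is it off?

Tangent(A1, VW) at V — off by 5.70°.

L = (0.00, 0.00) ✓; L.y = 0.00, R.y = 0.00 ✓; |LR| = 46.00 ✓; ∠(JR, RL) = 90.00° ✓; |JR| = 13.50 ✓; bearing(J→V) − bearing(J→R) = 124.0° ✓; |JV| = 13.50 ✓; ∠(JV, VW) = 95.70° ✗; |VW| = 32.20 ✓.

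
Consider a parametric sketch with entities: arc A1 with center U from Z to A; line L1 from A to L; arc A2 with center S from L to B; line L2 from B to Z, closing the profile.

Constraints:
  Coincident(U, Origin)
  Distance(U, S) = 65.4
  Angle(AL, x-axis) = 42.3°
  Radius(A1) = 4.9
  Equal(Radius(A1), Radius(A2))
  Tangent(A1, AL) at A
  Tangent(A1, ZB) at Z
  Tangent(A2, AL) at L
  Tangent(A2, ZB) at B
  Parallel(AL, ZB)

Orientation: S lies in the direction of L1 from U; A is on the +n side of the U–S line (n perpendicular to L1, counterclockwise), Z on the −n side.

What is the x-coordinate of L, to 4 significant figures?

45.07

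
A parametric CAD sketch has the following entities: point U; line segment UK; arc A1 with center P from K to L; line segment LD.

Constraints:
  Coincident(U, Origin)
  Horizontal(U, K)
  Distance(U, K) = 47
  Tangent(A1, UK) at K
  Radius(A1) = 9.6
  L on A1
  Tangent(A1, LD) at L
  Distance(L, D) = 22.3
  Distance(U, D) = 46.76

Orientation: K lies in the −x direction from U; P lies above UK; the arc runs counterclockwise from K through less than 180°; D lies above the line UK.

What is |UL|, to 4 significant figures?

38.43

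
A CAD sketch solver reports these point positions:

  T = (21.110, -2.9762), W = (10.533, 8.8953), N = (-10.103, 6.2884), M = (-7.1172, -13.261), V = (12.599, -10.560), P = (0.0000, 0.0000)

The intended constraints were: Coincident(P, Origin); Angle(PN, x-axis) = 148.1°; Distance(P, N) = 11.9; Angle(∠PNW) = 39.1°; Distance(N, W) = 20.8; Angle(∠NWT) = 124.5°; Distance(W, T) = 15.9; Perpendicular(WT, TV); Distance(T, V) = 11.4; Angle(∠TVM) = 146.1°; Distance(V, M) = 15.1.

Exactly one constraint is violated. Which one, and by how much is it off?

Distance(V, M) = 15.1 — off by 4.80.

P = (0.00, 0.00) ✓; PN at 148.1° ✓; |PN| = 11.90 ✓; ∠PNW = 39.10° ✓; |NW| = 20.80 ✓; ∠NWT = 124.5° ✓; |WT| = 15.90 ✓; ∠(WT, TV) = 90.00° ✓; |TV| = 11.40 ✓; ∠TVM = 146.1° ✓; |VM| = 19.90 ✗.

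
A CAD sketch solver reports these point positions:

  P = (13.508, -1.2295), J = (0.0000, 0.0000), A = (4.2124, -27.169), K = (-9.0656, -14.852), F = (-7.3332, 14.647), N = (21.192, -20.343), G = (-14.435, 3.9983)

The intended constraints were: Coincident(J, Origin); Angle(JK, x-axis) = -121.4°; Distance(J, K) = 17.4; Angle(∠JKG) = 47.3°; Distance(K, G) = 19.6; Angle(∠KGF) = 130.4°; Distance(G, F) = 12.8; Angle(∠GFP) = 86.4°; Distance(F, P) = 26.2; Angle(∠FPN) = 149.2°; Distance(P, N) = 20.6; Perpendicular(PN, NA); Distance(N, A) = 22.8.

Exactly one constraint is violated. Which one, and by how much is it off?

Distance(N, A) = 22.8 — off by 4.50.

J = (0.00, 0.00) ✓; JK at -121.4° ✓; |JK| = 17.40 ✓; ∠JKG = 47.30° ✓; |KG| = 19.60 ✓; ∠KGF = 130.4° ✓; |GF| = 12.80 ✓; ∠GFP = 86.40° ✓; |FP| = 26.20 ✓; ∠FPN = 149.2° ✓; |PN| = 20.60 ✓; ∠(PN, NA) = 90.00° ✓; |NA| = 18.30 ✗.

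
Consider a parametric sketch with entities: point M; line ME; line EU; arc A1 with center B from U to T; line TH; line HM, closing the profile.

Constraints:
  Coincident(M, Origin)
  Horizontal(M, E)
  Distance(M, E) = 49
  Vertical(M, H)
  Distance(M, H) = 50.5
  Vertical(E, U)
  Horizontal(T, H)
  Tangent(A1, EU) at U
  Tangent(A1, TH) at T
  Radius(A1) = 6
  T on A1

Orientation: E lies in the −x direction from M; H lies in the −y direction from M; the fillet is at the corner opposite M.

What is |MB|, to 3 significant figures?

61.9

M is at the origin; ME is horizontal with |ME| = 49.0 and E on the −x side, so E = (-49.0, 0.00). MH is vertical with |MH| = 50.5 and H on the −y side, so H = (0.00, -50.5). The virtual corner opposite M is at (-49.0, -50.5). A1 meets EU tangentially, so BU is at right angles to EU and A1 meets TH tangentially, so BT is at right angles to TH, with radius 6.0, so the center B sits 6.0 in from both sides at B = (-43.0, -44.5). Then |MB| = |B − M| = 61.9.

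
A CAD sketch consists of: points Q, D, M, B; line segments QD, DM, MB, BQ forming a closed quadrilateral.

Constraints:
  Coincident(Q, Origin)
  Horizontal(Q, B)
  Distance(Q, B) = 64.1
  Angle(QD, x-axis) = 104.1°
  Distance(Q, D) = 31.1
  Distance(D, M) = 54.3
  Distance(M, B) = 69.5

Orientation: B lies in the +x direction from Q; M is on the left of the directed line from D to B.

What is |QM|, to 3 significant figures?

72.6

Checks: |DM| = 54.30 ✓; |MB| = 69.50 ✓.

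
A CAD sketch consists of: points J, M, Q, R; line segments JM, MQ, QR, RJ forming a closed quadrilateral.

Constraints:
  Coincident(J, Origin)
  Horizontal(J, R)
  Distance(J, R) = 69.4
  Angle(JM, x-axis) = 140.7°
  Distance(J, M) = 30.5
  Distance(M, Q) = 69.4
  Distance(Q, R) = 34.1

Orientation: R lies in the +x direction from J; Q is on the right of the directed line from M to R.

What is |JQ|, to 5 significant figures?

39.997

J is at the origin; J and R share the same y with |JR| = 69.4 and R in +x, so R = (69.4, 0). JM runs at 140.7° with |JM| = 30.5, so M = (-23.602, 19.318). Q is determined by |MQ| = 69.4 and |QR| = 34.1 together: it lies at the intersection of circle(M, 69.4) and circle(R, 34.1). With |MR| = 94.987, the foot of the radical line on MR is 66.725 from M and the perpendicular offset is √(69.4² − 66.725²) = 19.081. Taking the right-of-MR solution: Q = (37.848, -12.934).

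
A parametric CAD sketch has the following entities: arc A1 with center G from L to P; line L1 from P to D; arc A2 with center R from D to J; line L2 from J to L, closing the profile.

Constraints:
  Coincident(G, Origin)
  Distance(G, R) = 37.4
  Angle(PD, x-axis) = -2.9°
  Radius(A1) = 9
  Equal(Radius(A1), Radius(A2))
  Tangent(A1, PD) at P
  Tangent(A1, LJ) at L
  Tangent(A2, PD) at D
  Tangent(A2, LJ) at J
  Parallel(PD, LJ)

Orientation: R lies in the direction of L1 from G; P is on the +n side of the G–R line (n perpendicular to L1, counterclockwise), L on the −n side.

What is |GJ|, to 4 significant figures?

38.47

The slot axis is L1's direction at -2.9°, so u = (cos -2.9°, sin -2.9°) = (0.9987, -0.05059) and n = (−sin -2.9°, cos -2.9°) = (0.05059, 0.9987). G is at the origin and R lies 37.4 along u from G, so R = 37.4·u = (37.35, -1.892). Tangency of A1 to both parallel lines with radius 9.0 puts P and L at G ± 9.0·n: P = (0.4553, 8.988), L = (-0.4553, -8.988). Equal radii place D and J the same way about R: D = R + 9.0·n = (37.81, 7.096), J = R − 9.0·n = (36.90, -10.88). Then |GJ| = |J − G| = 38.47.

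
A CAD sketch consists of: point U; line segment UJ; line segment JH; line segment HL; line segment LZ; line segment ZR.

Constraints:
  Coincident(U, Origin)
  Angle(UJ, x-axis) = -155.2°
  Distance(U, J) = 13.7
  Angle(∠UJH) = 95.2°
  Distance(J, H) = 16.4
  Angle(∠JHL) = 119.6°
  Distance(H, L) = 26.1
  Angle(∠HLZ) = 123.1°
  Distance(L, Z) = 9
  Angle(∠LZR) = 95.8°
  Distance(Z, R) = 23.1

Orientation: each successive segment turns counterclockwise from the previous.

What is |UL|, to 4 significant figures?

31.85

U is at the origin; UJ runs at -155.2° with length 13.7, so J = (-12.44, -5.746). ∠UJH = 95.2° gives JH at -70.40° from the x-axis; with |JH| = 16.4, H = (-6.935, -21.20). ∠JHL = 119.6° gives HL at -10.00° from the x-axis; with |HL| = 26.1, L = (18.77, -25.73). Then |UL| = |L − U| = 31.85.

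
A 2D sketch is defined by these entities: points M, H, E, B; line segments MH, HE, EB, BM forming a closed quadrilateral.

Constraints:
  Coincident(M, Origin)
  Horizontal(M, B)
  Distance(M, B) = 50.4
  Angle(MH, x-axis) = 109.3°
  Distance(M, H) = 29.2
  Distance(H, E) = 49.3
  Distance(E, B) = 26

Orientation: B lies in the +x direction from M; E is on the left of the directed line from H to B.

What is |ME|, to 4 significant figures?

46.00

M is at the origin; M and B share the same y with |MB| = 50.4 and B in +x, so B = (50.4, 0). MH runs at 109.3° with |MH| = 29.2, so H = (-9.651, 27.56). E is determined by |HE| = 49.3 and |EB| = 26.0 together: it lies at the intersection of circle(H, 49.3) and circle(B, 26.0). With |HB| = 66.07, the foot of the radical line on HB is 46.31 from H and the perpendicular offset is √(49.3² − 46.31²) = 16.90. Taking the left-of-HB solution: E = (39.49, 23.60).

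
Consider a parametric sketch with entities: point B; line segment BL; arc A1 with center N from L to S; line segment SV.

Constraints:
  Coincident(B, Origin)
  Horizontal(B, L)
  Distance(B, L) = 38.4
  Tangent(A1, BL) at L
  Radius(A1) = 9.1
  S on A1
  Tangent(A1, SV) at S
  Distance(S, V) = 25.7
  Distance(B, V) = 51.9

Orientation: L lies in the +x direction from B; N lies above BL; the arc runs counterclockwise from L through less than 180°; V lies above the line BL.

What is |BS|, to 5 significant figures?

48.473

Checks: |NS| = 9.100 ✓; ∠(NS, SV) = 90.00° ✓; |SV| = 25.70 ✓; |BV| = 51.90 ✓.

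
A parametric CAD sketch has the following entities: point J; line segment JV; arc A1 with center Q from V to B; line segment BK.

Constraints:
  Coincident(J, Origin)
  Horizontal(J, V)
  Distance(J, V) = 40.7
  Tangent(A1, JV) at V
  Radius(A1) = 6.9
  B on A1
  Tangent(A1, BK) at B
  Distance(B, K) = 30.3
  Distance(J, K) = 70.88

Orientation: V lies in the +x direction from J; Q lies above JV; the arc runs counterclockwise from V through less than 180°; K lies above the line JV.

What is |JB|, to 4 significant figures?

45.70

Checks: |QB| = 6.900 ✓; ∠(QB, BK) = 90.00° ✓; |BK| = 30.30 ✓; |JK| = 70.88 ✓.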